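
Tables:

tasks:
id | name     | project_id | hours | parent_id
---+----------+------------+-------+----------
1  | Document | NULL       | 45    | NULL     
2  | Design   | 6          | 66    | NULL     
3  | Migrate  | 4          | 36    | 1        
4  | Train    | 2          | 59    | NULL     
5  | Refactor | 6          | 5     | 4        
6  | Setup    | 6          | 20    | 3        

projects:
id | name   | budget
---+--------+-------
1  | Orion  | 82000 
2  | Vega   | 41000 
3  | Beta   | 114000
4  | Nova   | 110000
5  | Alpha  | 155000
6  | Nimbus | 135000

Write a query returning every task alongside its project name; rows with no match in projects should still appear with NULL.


LEFT JOIN keeps every row from tasks (the left table); where project_id has no match in projects, the project columns become NULL. Walk through each task:
  - task 1 (Document): project_id=NULL, no match -> kept with NULL
  - task 2 (Design): project_id=6 -> matches Nimbus
  - task 3 (Migrate): project_id=4 -> matches Nova
  - task 4 (Train): project_id=2 -> matches Vega
  - task 5 (Refactor): project_id=6 -> matches Nimbus
  - task 6 (Setup): project_id=6 -> matches Nimbus
All 6 rows appear; 1 has NULL project.

SQL:
SELECT a.name, b.name AS project
FROM tasks a
LEFT JOIN projects b ON a.project_id = b.id

Result:
name     | project
---------+--------
Document | NULL   
Design   | Nimbus 
Migrate  | Nova   
Train    | Vega   
Refactor | Nimbus 
Setup    | Nimbus 


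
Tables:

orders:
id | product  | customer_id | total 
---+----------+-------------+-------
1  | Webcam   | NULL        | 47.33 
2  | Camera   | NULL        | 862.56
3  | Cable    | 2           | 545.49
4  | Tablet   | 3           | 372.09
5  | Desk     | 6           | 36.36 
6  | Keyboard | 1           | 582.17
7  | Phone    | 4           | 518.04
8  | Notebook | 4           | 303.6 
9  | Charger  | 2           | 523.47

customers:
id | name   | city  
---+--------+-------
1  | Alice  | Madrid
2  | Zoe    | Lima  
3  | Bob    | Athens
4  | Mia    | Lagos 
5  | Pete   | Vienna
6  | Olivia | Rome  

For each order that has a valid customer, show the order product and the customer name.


INNER JOIN keeps only orders rows whose customer_id matches an id in customers. Walk through each order:
  - order 1 (Webcam): customer_id=NULL, no match -> dropped
  - order 2 (Camera): customer_id=NULL, no match -> dropped
  - order 3 (Cable): customer_id=2 -> matches Zoe
  - order 4 (Tablet): customer_id=3 -> matches Bob
  - order 5 (Desk): customer_id=6 -> matches Olivia
  - order 6 (Keyboard): customer_id=1 -> matches Alice
  - order 7 (Phone): customer_id=4 -> matches Mia
  - order 8 (Notebook): customer_id=4 -> matches Mia
  - order 9 (Charger): customer_id=2 -> matches Zoe
So 2 of 9 rows are dropped.

SQL:
SELECT a.product, b.name AS customer
FROM orders a
INNER JOIN customers b ON a.customer_id = b.id

Result:
product  | customer
---------+---------
Cable    | Zoe     
Tablet   | Bob     
Desk     | Olivia  
Keyboard | Alice   
Phone    | Mia     
Notebook | Mia     
Charger  | Zoe     


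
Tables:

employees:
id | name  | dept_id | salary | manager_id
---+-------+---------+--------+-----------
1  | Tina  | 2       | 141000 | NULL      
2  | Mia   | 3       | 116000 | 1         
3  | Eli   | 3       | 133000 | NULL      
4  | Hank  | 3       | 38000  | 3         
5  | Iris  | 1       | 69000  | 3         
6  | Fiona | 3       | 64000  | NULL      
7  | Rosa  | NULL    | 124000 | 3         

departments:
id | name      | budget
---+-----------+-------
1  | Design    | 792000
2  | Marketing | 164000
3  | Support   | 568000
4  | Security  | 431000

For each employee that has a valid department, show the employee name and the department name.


INNER JOIN keeps only employees rows whose dept_id matches an id in departments. Walk through each employee:
  - employee 1 (Tina): dept_id=2 -> matches Marketing
  - employee 2 (Mia): dept_id=3 -> matches Support
  - employee 3 (Eli): dept_id=3 -> matches Support
  - employee 4 (Hank): dept_id=3 -> matches Support
  - employee 5 (Iris): dept_id=1 -> matches Design
  - employee 6 (Fiona): dept_id=3 -> matches Support
  - employee 7 (Rosa): dept_id=NULL, no match -> dropped
So 1 of 7 rows is dropped.

SQL:
SELECT a.name, b.name AS department
FROM employees a
INNER JOIN departments b ON a.dept_id = b.id

Result:
name  | department
------+-----------
Tina  | Marketing 
Mia   | Support   
Eli   | Support   
Hank  | Support   
Iris  | Design    
Fiona | Support   


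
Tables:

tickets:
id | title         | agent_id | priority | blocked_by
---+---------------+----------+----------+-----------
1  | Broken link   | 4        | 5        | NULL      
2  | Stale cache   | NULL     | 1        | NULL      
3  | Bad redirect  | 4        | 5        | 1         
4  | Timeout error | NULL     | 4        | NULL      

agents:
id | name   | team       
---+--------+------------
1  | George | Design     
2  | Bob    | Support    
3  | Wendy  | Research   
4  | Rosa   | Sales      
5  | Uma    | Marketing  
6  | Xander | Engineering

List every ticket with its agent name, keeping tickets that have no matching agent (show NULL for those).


LEFT JOIN keeps every row from tickets (the left table); where agent_id has no match in agents, the agent columns become NULL. Walk through each ticket:
  - ticket 1 (Broken link): agent_id=4 -> matches Rosa
  - ticket 2 (Stale cache): agent_id=NULL, no match -> kept with NULL
  - ticket 3 (Bad redirect): agent_id=4 -> matches Rosa
  - ticket 4 (Timeout error): agent_id=NULL, no match -> kept with NULL
All 4 rows appear; 2 have NULL agent.

SQL:
SELECT a.title, b.name AS agent
FROM tickets a
LEFT JOIN agents b ON a.agent_id = b.id

Result:
title         | agent
--------------+------
Broken link   | Rosa 
Stale cache   | NULL 
Bad redirect  | Rosa 
Timeout error | NULL 


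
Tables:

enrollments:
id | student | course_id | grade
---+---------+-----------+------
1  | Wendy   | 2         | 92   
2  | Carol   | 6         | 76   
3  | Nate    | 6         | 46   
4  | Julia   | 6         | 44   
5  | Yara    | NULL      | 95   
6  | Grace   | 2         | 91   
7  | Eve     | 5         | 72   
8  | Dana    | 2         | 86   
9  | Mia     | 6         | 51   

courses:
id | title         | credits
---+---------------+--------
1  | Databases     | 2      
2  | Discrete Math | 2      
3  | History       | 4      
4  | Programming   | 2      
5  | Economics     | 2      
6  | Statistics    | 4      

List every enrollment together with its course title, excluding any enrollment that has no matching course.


INNER JOIN keeps only enrollments rows whose course_id matches an id in courses. Walk through each enrollment:
  - enrollment 1 (Wendy): course_id=2 -> matches Discrete Math
  - enrollment 2 (Carol): course_id=6 -> matches Statistics
  - enrollment 3 (Nate): course_id=6 -> matches Statistics
  - enrollment 4 (Julia): course_id=6 -> matches Statistics
  - enrollment 5 (Yara): course_id=NULL, no match -> dropped
  - enrollment 6 (Grace): course_id=2 -> matches Discrete Math
  - enrollment 7 (Eve): course_id=5 -> matches Economics
  - enrollment 8 (Dana): course_id=2 -> matches Discrete Math
  - enrollment 9 (Mia): course_id=6 -> matches Statistics
So 1 of 9 rows is dropped.

SQL:
SELECT a.student, b.title AS course
FROM enrollments a
INNER JOIN courses b ON a.course_id = b.id

Result:
student | course       
--------+--------------
Wendy   | Discrete Math
Carol   | Statistics   
Nate    | Statistics   
Julia   | Statistics   
Grace   | Discrete Math
Eve     | Economics    
Dana    | Discrete Math
Mia     | Statistics   


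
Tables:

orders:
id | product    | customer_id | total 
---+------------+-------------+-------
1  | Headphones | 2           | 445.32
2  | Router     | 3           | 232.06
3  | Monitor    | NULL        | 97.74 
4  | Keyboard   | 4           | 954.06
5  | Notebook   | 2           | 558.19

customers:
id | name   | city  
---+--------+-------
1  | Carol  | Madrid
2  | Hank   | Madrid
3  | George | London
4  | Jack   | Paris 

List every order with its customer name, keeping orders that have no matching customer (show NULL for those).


LEFT JOIN keeps every row from orders (the left table); where customer_id has no match in customers, the customer columns become NULL. Walk through each order:
  - order 1 (Headphones): customer_id=2 -> matches Hank
  - order 2 (Router): customer_id=3 -> matches George
  - order 3 (Monitor): customer_id=NULL, no match -> kept with NULL
  - order 4 (Keyboard): customer_id=4 -> matches Jack
  - order 5 (Notebook): customer_id=2 -> matches Hank
All 5 rows appear; 1 has NULL customer.

SQL:
SELECT a.product, b.name AS customer
FROM orders a
LEFT JOIN customers b ON a.customer_id = b.id

Result:
product    | customer
-----------+---------
Headphones | Hank    
Router     | George  
Monitor    | NULL    
Keyboard   | Jack    
Notebook   | Hank    


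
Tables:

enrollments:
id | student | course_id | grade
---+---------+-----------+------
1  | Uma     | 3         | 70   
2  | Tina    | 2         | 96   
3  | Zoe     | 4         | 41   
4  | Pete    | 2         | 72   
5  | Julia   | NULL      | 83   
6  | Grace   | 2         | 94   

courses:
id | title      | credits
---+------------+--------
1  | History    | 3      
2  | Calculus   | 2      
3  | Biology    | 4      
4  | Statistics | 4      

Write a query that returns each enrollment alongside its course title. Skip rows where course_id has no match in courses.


INNER JOIN keeps only enrollments rows whose course_id matches an id in courses. Walk through each enrollment:
  - enrollment 1 (Uma): course_id=3 -> matches Biology
  - enrollment 2 (Tina): course_id=2 -> matches Calculus
  - enrollment 3 (Zoe): course_id=4 -> matches Statistics
  - enrollment 4 (Pete): course_id=2 -> matches Calculus
  - enrollment 5 (Julia): course_id=NULL, no match -> dropped
  - enrollment 6 (Grace): course_id=2 -> matches Calculus
So 1 of 6 rows is dropped.

SQL:
SELECT a.student, b.title AS course
FROM enrollments a
INNER JOIN courses b ON a.course_id = b.id

Result:
student | course    
--------+-----------
Uma     | Biology   
Tina    | Calculus  
Zoe     | Statistics
Pete    | Calculus  
Grace   | Calculus  


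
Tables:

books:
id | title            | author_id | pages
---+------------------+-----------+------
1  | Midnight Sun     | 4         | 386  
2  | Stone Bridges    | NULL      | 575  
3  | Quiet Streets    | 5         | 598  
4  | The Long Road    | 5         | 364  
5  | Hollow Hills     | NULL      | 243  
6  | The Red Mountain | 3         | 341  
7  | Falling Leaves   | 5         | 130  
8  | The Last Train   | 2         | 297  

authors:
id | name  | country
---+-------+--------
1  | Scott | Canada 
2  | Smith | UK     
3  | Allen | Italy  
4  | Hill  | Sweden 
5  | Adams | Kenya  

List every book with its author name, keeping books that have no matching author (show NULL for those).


LEFT JOIN keeps every row from books (the left table); where author_id has no match in authors, the author columns become NULL. Walk through each book:
  - book 1 (Midnight Sun): author_id=4 -> matches Hill
  - book 2 (Stone Bridges): author_id=NULL, no match -> kept with NULL
  - book 3 (Quiet Streets): author_id=5 -> matches Adams
  - book 4 (The Long Road): author_id=5 -> matches Adams
  - book 5 (Hollow Hills): author_id=NULL, no match -> kept with NULL
  - book 6 (The Red Mountain): author_id=3 -> matches Allen
  - book 7 (Falling Leaves): author_id=5 -> matches Adams
  - book 8 (The Last Train): author_id=2 -> matches Smith
All 8 rows appear; 2 have NULL author.

SQL:
SELECT a.title, b.name AS author
FROM books a
LEFT JOIN authors b ON a.author_id = b.id

Result:
title            | author
-----------------+-------
Midnight Sun     | Hill  
Stone Bridges    | NULL  
Quiet Streets    | Adams 
The Long Road    | Adams 
Hollow Hills     | NULL  
The Red Mountain | Allen 
Falling Leaves   | Adams 
The Last Train   | Smith 


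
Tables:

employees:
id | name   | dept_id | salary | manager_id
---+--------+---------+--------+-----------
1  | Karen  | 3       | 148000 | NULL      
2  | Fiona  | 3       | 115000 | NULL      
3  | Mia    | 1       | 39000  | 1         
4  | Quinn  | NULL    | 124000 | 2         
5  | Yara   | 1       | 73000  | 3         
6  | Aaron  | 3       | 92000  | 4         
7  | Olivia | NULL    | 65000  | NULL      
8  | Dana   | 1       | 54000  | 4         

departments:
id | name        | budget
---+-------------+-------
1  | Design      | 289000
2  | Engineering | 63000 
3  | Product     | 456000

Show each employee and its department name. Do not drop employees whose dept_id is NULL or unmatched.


LEFT JOIN keeps every row from employees (the left table); where dept_id has no match in departments, the department columns become NULL. Walk through each employee:
  - employee 1 (Karen): dept_id=3 -> matches Product
  - employee 2 (Fiona): dept_id=3 -> matches Product
  - employee 3 (Mia): dept_id=1 -> matches Design
  - employee 4 (Quinn): dept_id=NULL, no match -> kept with NULL
  - employee 5 (Yara): dept_id=1 -> matches Design
  - employee 6 (Aaron): dept_id=3 -> matches Product
  - employee 7 (Olivia): dept_id=NULL, no match -> kept with NULL
  - employee 8 (Dana): dept_id=1 -> matches Design
All 8 rows appear; 2 have NULL department.

SQL:
SELECT a.name, b.name AS department
FROM employees a
LEFT JOIN departments b ON a.dept_id = b.id

Result:
name   | department
-------+-----------
Karen  | Product   
Fiona  | Product   
Mia    | Design    
Quinn  | NULL      
Yara   | Design    
Aaron  | Product   
Olivia | NULL      
Dana   | Design    


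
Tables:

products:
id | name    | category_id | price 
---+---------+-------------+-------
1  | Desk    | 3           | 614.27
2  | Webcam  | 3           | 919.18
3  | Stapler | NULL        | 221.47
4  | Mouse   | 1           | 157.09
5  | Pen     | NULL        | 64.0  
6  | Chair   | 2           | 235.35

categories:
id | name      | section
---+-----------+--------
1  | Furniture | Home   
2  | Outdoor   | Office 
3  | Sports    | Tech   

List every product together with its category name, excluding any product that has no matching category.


INNER JOIN keeps only products rows whose category_id matches an id in categories. Walk through each product:
  - product 1 (Desk): category_id=3 -> matches Sports
  - product 2 (Webcam): category_id=3 -> matches Sports
  - product 3 (Stapler): category_id=NULL, no match -> dropped
  - product 4 (Mouse): category_id=1 -> matches Furniture
  - product 5 (Pen): category_id=NULL, no match -> dropped
  - product 6 (Chair): category_id=2 -> matches Outdoor
So 2 of 6 rows are dropped.

SQL:
SELECT a.name, b.name AS category
FROM products a
INNER JOIN categories b ON a.category_id = b.id

Result:
name   | category 
-------+----------
Desk   | Sports   
Webcam | Sports   
Mouse  | Furniture
Chair  | Outdoor  


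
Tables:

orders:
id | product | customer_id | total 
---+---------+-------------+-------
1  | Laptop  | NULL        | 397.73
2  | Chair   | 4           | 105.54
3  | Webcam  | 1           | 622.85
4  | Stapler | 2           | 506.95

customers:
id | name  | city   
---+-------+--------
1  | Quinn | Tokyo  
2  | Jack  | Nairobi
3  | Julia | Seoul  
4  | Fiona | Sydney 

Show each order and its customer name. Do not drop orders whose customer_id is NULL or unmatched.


LEFT JOIN keeps every row from orders (the left table); where customer_id has no match in customers, the customer columns become NULL. Walk through each order:
  - order 1 (Laptop): customer_id=NULL, no match -> kept with NULL
  - order 2 (Chair): customer_id=4 -> matches Fiona
  - order 3 (Webcam): customer_id=1 -> matches Quinn
  - order 4 (Stapler): customer_id=2 -> matches Jack
All 4 rows appear; 1 has NULL customer.

SQL:
SELECT a.product, b.name AS customer
FROM orders a
LEFT JOIN customers b ON a.customer_id = b.id

Result:
product | customer
--------+---------
Laptop  | NULL    
Chair   | Fiona   
Webcam  | Quinn   
Stapler | Jack    


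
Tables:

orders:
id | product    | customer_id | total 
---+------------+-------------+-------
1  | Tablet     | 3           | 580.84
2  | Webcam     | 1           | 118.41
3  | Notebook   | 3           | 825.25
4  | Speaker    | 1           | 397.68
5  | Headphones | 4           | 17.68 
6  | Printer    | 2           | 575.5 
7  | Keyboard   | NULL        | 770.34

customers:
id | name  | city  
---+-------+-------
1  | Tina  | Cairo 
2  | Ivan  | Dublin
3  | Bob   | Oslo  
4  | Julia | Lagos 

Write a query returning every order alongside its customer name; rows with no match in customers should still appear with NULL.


LEFT JOIN keeps every row from orders (the left table); where customer_id has no match in customers, the customer columns become NULL. Walk through each order:
  - order 1 (Tablet): customer_id=3 -> matches Bob
  - order 2 (Webcam): customer_id=1 -> matches Tina
  - order 3 (Notebook): customer_id=3 -> matches Bob
  - order 4 (Speaker): customer_id=1 -> matches Tina
  - order 5 (Headphones): customer_id=4 -> matches Julia
  - order 6 (Printer): customer_id=2 -> matches Ivan
  - order 7 (Keyboard): customer_id=NULL, no match -> kept with NULL
All 7 rows appear; 1 has NULL customer.

SQL:
SELECT a.product, b.name AS customer
FROM orders a
LEFT JOIN customers b ON a.customer_id = b.id

Result:
product    | customer
-----------+---------
Tablet     | Bob     
Webcam     | Tina    
Notebook   | Bob     
Speaker    | Tina    
Headphones | Julia   
Printer    | Ivan    
Keyboard   | NULL    


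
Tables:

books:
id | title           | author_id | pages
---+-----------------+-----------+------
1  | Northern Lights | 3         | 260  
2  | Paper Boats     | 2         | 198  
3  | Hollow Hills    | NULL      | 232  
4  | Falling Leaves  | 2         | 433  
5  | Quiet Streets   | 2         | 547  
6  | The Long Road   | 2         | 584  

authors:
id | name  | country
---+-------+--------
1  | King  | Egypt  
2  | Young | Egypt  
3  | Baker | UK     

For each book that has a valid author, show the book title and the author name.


INNER JOIN keeps only books rows whose author_id matches an id in authors. Walk through each book:
  - book 1 (Northern Lights): author_id=3 -> matches Baker
  - book 2 (Paper Boats): author_id=2 -> matches Young
  - book 3 (Hollow Hills): author_id=NULL, no match -> dropped
  - book 4 (Falling Leaves): author_id=2 -> matches Young
  - book 5 (Quiet Streets): author_id=2 -> matches Young
  - book 6 (The Long Road): author_id=2 -> matches Young
So 1 of 6 rows is dropped.

SQL:
SELECT a.title, b.name AS author
FROM books a
INNER JOIN authors b ON a.author_id = b.id

Result:
title           | author
----------------+-------
Northern Lights | Baker 
Paper Boats     | Young 
Falling Leaves  | Young 
Quiet Streets   | Young 
The Long Road   | Young 


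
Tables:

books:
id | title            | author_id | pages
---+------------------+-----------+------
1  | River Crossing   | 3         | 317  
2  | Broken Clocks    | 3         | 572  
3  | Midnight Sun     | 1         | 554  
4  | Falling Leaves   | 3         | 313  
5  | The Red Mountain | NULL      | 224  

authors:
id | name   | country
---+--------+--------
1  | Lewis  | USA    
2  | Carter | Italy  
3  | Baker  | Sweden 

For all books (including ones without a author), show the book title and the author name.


LEFT JOIN keeps every row from books (the left table); where author_id has no match in authors, the author columns become NULL. Walk through each book:
  - book 1 (River Crossing): author_id=3 -> matches Baker
  - book 2 (Broken Clocks): author_id=3 -> matches Baker
  - book 3 (Midnight Sun): author_id=1 -> matches Lewis
  - book 4 (Falling Leaves): author_id=3 -> matches Baker
  - book 5 (The Red Mountain): author_id=NULL, no match -> kept with NULL
All 5 rows appear; 1 has NULL author.

SQL:
SELECT a.title, b.name AS author
FROM books a
LEFT JOIN authors b ON a.author_id = b.id

Result:
title            | author
-----------------+-------
River Crossing   | Baker 
Broken Clocks    | Baker 
Midnight Sun     | Lewis 
Falling Leaves   | Baker 
The Red Mountain | NULL  


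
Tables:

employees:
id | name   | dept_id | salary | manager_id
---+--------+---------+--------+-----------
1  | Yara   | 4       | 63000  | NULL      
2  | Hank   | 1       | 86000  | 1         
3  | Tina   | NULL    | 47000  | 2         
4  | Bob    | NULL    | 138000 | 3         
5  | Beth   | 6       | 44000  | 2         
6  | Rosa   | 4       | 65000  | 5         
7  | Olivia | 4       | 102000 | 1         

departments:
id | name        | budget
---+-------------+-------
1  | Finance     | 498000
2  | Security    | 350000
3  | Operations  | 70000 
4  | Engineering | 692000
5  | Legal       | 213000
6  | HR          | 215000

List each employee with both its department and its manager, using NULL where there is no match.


Two LEFT JOINs from the same base table employees: one to departments via dept_id, one to employees itself via manager_id. Both are LEFT so every employee is preserved.
Match against departments:
  - employee 1 (Yara): dept_id=4 -> matches Engineering
  - employee 2 (Hank): dept_id=1 -> matches Finance
  - employee 3 (Tina): dept_id=NULL, no match -> kept with NULL
  - employee 4 (Bob): dept_id=NULL, no match -> kept with NULL
  - employee 5 (Beth): dept_id=6 -> matches HR
  - employee 6 (Rosa): dept_id=4 -> matches Engineering
  - employee 7 (Olivia): dept_id=4 -> matches Engineering
Match against employees (self):
  - employee 1 (Yara): manager_id=NULL -> NULL
  - employee 2 (Hank): manager_id=1 -> Yara
  - employee 3 (Tina): manager_id=2 -> Hank
  - employee 4 (Bob): manager_id=3 -> Tina
  - employee 5 (Beth): manager_id=2 -> Hank
  - employee 6 (Rosa): manager_id=5 -> Beth
  - employee 7 (Olivia): manager_id=1 -> Yara

SQL:
SELECT a.name, b.name AS department, c.name AS manager
FROM employees a
LEFT JOIN departments b ON a.dept_id = b.id
LEFT JOIN employees c ON a.manager_id = c.id

Result:
name   | department  | manager
-------+-------------+--------
Yara   | Engineering | NULL   
Hank   | Finance     | Yara   
Tina   | NULL        | Hank   
Bob    | NULL        | Tina   
Beth   | HR          | Hank   
Rosa   | Engineering | Beth   
Olivia | Engineering | Yara   


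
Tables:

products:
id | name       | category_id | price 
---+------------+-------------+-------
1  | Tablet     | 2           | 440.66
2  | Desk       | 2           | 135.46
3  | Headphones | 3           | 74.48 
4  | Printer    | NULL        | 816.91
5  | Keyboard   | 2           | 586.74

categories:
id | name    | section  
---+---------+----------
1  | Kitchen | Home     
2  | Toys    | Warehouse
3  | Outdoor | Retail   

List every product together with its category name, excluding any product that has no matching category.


INNER JOIN keeps only products rows whose category_id matches an id in categories. Walk through each product:
  - product 1 (Tablet): category_id=2 -> matches Toys
  - product 2 (Desk): category_id=2 -> matches Toys
  - product 3 (Headphones): category_id=3 -> matches Outdoor
  - product 4 (Printer): category_id=NULL, no match -> dropped
  - product 5 (Keyboard): category_id=2 -> matches Toys
So 1 of 5 rows is dropped.

SQL:
SELECT a.name, b.name AS category
FROM products a
INNER JOIN categories b ON a.category_id = b.id

Result:
name       | category
-----------+---------
Tablet     | Toys    
Desk       | Toys    
Headphones | Outdoor 
Keyboard   | Toys    


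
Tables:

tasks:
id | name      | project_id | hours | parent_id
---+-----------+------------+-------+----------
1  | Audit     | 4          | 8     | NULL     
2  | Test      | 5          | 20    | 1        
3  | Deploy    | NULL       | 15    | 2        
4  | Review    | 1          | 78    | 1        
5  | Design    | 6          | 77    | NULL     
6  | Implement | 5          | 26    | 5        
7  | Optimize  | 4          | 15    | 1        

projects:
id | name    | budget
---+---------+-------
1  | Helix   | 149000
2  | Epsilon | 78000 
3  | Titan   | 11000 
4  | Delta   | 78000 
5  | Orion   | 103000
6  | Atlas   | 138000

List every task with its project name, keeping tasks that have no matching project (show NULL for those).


LEFT JOIN keeps every row from tasks (the left table); where project_id has no match in projects, the project columns become NULL. Walk through each task:
  - task 1 (Audit): project_id=4 -> matches Delta
  - task 2 (Test): project_id=5 -> matches Orion
  - task 3 (Deploy): project_id=NULL, no match -> kept with NULL
  - task 4 (Review): project_id=1 -> matches Helix
  - task 5 (Design): project_id=6 -> matches Atlas
  - task 6 (Implement): project_id=5 -> matches Orion
  - task 7 (Optimize): project_id=4 -> matches Delta
All 7 rows appear; 1 has NULL project.

SQL:
SELECT a.name, b.name AS project
FROM tasks a
LEFT JOIN projects b ON a.project_id = b.id

Result:
name      | project
----------+--------
Audit     | Delta  
Test      | Orion  
Deploy    | NULL   
Review    | Helix  
Design    | Atlas  
Implement | Orion  
Optimize  | Delta  


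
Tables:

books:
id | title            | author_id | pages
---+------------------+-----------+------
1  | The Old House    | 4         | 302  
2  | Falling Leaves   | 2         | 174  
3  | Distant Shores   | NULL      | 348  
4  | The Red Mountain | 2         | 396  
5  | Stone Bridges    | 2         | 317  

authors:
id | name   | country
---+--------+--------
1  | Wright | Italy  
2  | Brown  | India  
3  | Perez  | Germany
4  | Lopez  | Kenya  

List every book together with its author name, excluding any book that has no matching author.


INNER JOIN keeps only books rows whose author_id matches an id in authors. Walk through each book:
  - book 1 (The Old House): author_id=4 -> matches Lopez
  - book 2 (Falling Leaves): author_id=2 -> matches Brown
  - book 3 (Distant Shores): author_id=NULL, no match -> dropped
  - book 4 (The Red Mountain): author_id=2 -> matches Brown
  - book 5 (Stone Bridges): author_id=2 -> matches Brown
So 1 of 5 rows is dropped.

SQL:
SELECT a.title, b.name AS author
FROM books a
INNER JOIN authors b ON a.author_id = b.id

Result:
title            | author
-----------------+-------
The Old House    | Lopez 
Falling Leaves   | Brown 
The Red Mountain | Brown 
Stone Bridges    | Brown 


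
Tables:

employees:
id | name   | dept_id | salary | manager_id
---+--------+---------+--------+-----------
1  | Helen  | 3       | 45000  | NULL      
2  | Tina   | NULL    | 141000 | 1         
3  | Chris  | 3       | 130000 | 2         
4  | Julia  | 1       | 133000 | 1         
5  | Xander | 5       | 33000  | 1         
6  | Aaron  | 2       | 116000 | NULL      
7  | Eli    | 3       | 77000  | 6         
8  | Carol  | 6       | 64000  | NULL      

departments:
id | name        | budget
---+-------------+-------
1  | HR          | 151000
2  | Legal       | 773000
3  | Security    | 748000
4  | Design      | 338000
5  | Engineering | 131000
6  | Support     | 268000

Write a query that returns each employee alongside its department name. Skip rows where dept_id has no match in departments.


INNER JOIN keeps only employees rows whose dept_id matches an id in departments. Walk through each employee:
  - employee 1 (Helen): dept_id=3 -> matches Security
  - employee 2 (Tina): dept_id=NULL, no match -> dropped
  - employee 3 (Chris): dept_id=3 -> matches Security
  - employee 4 (Julia): dept_id=1 -> matches HR
  - employee 5 (Xander): dept_id=5 -> matches Engineering
  - employee 6 (Aaron): dept_id=2 -> matches Legal
  - employee 7 (Eli): dept_id=3 -> matches Security
  - employee 8 (Carol): dept_id=6 -> matches Support
So 1 of 8 rows is dropped.

SQL:
SELECT a.name, b.name AS department
FROM employees a
INNER JOIN departments b ON a.dept_id = b.id

Result:
name   | department 
-------+------------
Helen  | Security   
Chris  | Security   
Julia  | HR         
Xander | Engineering
Aaron  | Legal      
Eli    | Security   
Carol  | Support    


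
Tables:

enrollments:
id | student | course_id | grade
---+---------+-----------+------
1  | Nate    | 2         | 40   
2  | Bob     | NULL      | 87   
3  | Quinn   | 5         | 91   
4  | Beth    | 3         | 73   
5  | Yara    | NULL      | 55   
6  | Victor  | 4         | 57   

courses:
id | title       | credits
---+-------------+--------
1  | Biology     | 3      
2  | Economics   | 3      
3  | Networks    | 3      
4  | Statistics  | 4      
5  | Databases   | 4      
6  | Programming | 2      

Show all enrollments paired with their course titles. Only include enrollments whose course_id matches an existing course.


INNER JOIN keeps only enrollments rows whose course_id matches an id in courses. Walk through each enrollment:
  - enrollment 1 (Nate): course_id=2 -> matches Economics
  - enrollment 2 (Bob): course_id=NULL, no match -> dropped
  - enrollment 3 (Quinn): course_id=5 -> matches Databases
  - enrollment 4 (Beth): course_id=3 -> matches Networks
  - enrollment 5 (Yara): course_id=NULL, no match -> dropped
  - enrollment 6 (Victor): course_id=4 -> matches Statistics
So 2 of 6 rows are dropped.

SQL:
SELECT a.student, b.title AS course
FROM enrollments a
INNER JOIN courses b ON a.course_id = b.id

Result:
student | course    
--------+-----------
Nate    | Economics 
Quinn   | Databases 
Beth    | Networks  
Victor  | Statistics


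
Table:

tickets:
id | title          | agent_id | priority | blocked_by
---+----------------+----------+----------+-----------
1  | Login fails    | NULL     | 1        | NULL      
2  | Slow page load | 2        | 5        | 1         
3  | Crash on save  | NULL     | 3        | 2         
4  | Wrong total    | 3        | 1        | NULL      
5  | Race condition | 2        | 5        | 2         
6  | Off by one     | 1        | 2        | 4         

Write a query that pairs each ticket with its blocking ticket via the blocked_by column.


This is a self-join: tickets is joined to a second copy of itself, matching each row's blocked_by to another row's id. Use LEFT JOIN so rows with blocked_by=NULL are kept.
  - ticket 1 (Login fails): blocked_by=NULL -> NULL
  - ticket 2 (Slow page load): blocked_by=1 -> Login fails
  - ticket 3 (Crash on save): blocked_by=2 -> Slow page load
  - ticket 4 (Wrong total): blocked_by=NULL -> NULL
  - ticket 5 (Race condition): blocked_by=2 -> Slow page load
  - ticket 6 (Off by one): blocked_by=4 -> Wrong total

SQL:
SELECT a.title AS item, b.title AS blocked_by
FROM tickets a
LEFT JOIN tickets b ON a.blocked_by = b.id

Result:
item           | blocked_by    
---------------+---------------
Login fails    | NULL          
Slow page load | Login fails   
Crash on save  | Slow page load
Wrong total    | NULL          
Race condition | Slow page load
Off by one     | Wrong total   


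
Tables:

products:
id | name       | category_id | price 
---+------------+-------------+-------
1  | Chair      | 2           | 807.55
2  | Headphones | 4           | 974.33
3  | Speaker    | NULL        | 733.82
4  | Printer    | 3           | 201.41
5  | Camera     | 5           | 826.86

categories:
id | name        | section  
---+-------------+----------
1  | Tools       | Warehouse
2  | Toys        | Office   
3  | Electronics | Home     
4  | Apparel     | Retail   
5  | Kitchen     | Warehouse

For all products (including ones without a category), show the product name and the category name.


LEFT JOIN keeps every row from products (the left table); where category_id has no match in categories, the category columns become NULL. Walk through each product:
  - product 1 (Chair): category_id=2 -> matches Toys
  - product 2 (Headphones): category_id=4 -> matches Apparel
  - product 3 (Speaker): category_id=NULL, no match -> kept with NULL
  - product 4 (Printer): category_id=3 -> matches Electronics
  - product 5 (Camera): category_id=5 -> matches Kitchen
All 5 rows appear; 1 has NULL category.

SQL:
SELECT a.name, b.name AS category
FROM products a
LEFT JOIN categories b ON a.category_id = b.id

Result:
name       | category   
-----------+------------
Chair      | Toys       
Headphones | Apparel    
Speaker    | NULL       
Printer    | Electronics
Camera     | Kitchen    


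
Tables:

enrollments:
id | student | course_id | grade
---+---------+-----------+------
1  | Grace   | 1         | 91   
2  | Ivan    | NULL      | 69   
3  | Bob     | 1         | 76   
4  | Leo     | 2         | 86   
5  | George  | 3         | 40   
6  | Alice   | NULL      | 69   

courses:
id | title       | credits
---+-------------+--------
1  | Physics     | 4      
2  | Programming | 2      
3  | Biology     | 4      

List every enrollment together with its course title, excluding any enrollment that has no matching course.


INNER JOIN keeps only enrollments rows whose course_id matches an id in courses. Walk through each enrollment:
  - enrollment 1 (Grace): course_id=1 -> matches Physics
  - enrollment 2 (Ivan): course_id=NULL, no match -> dropped
  - enrollment 3 (Bob): course_id=1 -> matches Physics
  - enrollment 4 (Leo): course_id=2 -> matches Programming
  - enrollment 5 (George): course_id=3 -> matches Biology
  - enrollment 6 (Alice): course_id=NULL, no match -> dropped
So 2 of 6 rows are dropped.

SQL:
SELECT a.student, b.title AS course
FROM enrollments a
INNER JOIN courses b ON a.course_id = b.id

Result:
student | course     
--------+------------
Grace   | Physics    
Bob     | Physics    
Leo     | Programming
George  | Biology    


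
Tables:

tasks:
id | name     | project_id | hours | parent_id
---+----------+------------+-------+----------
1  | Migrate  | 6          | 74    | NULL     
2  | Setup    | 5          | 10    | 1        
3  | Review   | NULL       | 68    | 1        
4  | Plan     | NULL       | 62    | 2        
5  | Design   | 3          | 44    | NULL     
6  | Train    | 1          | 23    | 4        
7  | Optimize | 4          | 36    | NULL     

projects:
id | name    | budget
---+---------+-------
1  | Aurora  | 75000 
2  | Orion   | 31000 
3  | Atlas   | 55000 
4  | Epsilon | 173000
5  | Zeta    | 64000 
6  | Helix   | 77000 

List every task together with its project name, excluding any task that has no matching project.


INNER JOIN keeps only tasks rows whose project_id matches an id in projects. Walk through each task:
  - task 1 (Migrate): project_id=6 -> matches Helix
  - task 2 (Setup): project_id=5 -> matches Zeta
  - task 3 (Review): project_id=NULL, no match -> dropped
  - task 4 (Plan): project_id=NULL, no match -> dropped
  - task 5 (Design): project_id=3 -> matches Atlas
  - task 6 (Train): project_id=1 -> matches Aurora
  - task 7 (Optimize): project_id=4 -> matches Epsilon
So 2 of 7 rows are dropped.

SQL:
SELECT a.name, b.name AS project
FROM tasks a
INNER JOIN projects b ON a.project_id = b.id

Result:
name     | project
---------+--------
Migrate  | Helix  
Setup    | Zeta   
Design   | Atlas  
Train    | Aurora 
Optimize | Epsilon


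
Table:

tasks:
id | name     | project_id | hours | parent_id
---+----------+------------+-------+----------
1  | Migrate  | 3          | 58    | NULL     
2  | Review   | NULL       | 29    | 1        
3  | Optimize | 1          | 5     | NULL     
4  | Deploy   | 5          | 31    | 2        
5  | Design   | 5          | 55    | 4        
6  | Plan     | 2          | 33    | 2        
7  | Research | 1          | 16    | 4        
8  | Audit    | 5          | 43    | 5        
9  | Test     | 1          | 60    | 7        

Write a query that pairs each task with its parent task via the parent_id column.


This is a self-join: tasks is joined to a second copy of itself, matching each row's parent_id to another row's id. Use LEFT JOIN so rows with parent_id=NULL are kept.
  - task 1 (Migrate): parent_id=NULL -> NULL
  - task 2 (Review): parent_id=1 -> Migrate
  - task 3 (Optimize): parent_id=NULL -> NULL
  - task 4 (Deploy): parent_id=2 -> Review
  - task 5 (Design): parent_id=4 -> Deploy
  - task 6 (Plan): parent_id=2 -> Review
  - task 7 (Research): parent_id=4 -> Deploy
  - task 8 (Audit): parent_id=5 -> Design
  - task 9 (Test): parent_id=7 -> Research

SQL:
SELECT a.name AS item, b.name AS parent
FROM tasks a
LEFT JOIN tasks b ON a.parent_id = b.id

Result:
item     | parent  
---------+---------
Migrate  | NULL    
Review   | Migrate 
Optimize | NULL    
Deploy   | Review  
Design   | Deploy  
Plan     | Review  
Research | Deploy  
Audit    | Design  
Test     | Research


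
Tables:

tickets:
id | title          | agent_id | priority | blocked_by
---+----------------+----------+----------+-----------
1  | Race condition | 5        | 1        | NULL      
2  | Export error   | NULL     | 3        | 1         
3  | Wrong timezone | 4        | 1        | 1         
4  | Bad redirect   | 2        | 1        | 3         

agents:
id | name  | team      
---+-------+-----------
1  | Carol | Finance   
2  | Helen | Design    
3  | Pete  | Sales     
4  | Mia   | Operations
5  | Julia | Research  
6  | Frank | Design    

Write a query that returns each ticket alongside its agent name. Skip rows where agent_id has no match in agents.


INNER JOIN keeps only tickets rows whose agent_id matches an id in agents. Walk through each ticket:
  - ticket 1 (Race condition): agent_id=5 -> matches Julia
  - ticket 2 (Export error): agent_id=NULL, no match -> dropped
  - ticket 3 (Wrong timezone): agent_id=4 -> matches Mia
  - ticket 4 (Bad redirect): agent_id=2 -> matches Helen
So 1 of 4 rows is dropped.

SQL:
SELECT a.title, b.name AS agent
FROM tickets a
INNER JOIN agents b ON a.agent_id = b.id

Result:
title          | agent
---------------+------
Race condition | Julia
Wrong timezone | Mia  
Bad redirect   | Helen


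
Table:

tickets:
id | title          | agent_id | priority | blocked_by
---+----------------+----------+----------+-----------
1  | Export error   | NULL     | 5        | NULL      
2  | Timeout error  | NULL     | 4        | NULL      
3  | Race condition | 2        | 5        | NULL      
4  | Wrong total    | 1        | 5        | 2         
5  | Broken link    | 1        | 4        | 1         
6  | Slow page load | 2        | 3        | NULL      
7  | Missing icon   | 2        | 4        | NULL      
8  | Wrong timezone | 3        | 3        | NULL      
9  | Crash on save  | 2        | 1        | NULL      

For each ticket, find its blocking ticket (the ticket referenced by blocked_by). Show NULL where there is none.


This is a self-join: tickets is joined to a second copy of itself, matching each row's blocked_by to another row's id. Use LEFT JOIN so rows with blocked_by=NULL are kept.
  - ticket 1 (Export error): blocked_by=NULL -> NULL
  - ticket 2 (Timeout error): blocked_by=NULL -> NULL
  - ticket 3 (Race condition): blocked_by=NULL -> NULL
  - ticket 4 (Wrong total): blocked_by=2 -> Timeout error
  - ticket 5 (Broken link): blocked_by=1 -> Export error
  - ticket 6 (Slow page load): blocked_by=NULL -> NULL
  - ticket 7 (Missing icon): blocked_by=NULL -> NULL
  - ticket 8 (Wrong timezone): blocked_by=NULL -> NULL
  - ticket 9 (Crash on save): blocked_by=NULL -> NULL

SQL:
SELECT a.title AS item, b.title AS blocked_by
FROM tickets a
LEFT JOIN tickets b ON a.blocked_by = b.id

Result:
item           | blocked_by   
---------------+--------------
Export error   | NULL         
Timeout error  | NULL         
Race condition | NULL         
Wrong total    | Timeout error
Broken link    | Export error 
Slow page load | NULL         
Missing icon   | NULL         
Wrong timezone | NULL         
Crash on save  | NULL         


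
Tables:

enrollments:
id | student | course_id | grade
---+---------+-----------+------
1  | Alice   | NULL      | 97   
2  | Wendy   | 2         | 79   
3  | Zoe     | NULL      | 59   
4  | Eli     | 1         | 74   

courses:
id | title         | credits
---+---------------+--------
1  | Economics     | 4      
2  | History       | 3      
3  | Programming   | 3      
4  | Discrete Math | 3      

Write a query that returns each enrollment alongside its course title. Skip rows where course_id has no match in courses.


INNER JOIN keeps only enrollments rows whose course_id matches an id in courses. Walk through each enrollment:
  - enrollment 1 (Alice): course_id=NULL, no match -> dropped
  - enrollment 2 (Wendy): course_id=2 -> matches History
  - enrollment 3 (Zoe): course_id=NULL, no match -> dropped
  - enrollment 4 (Eli): course_id=1 -> matches Economics
So 2 of 4 rows are dropped.

SQL:
SELECT a.student, b.title AS course
FROM enrollments a
INNER JOIN courses b ON a.course_id = b.id

Result:
student | course   
--------+----------
Wendy   | History  
Eli     | Economics
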